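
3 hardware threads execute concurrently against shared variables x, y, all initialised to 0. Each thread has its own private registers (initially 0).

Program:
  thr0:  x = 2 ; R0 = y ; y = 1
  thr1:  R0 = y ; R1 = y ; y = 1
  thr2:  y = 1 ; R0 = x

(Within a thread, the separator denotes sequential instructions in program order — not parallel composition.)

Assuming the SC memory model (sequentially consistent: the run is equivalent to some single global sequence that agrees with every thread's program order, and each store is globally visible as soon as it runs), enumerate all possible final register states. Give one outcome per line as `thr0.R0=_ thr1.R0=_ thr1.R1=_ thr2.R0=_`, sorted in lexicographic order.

thr0.R0=0 thr1.R0=0 thr1.R1=0 thr2.R0=2
thr0.R0=0 thr1.R0=0 thr1.R1=1 thr2.R0=2
thr0.R0=0 thr1.R0=1 thr1.R1=1 thr2.R0=2
thr0.R0=1 thr1.R0=0 thr1.R1=0 thr2.R0=0
thr0.R0=1 thr1.R0=0 thr1.R1=0 thr2.R0=2
thr0.R0=1 thr1.R0=0 thr1.R1=1 thr2.R0=0
thr0.R0=1 thr1.R0=0 thr1.R1=1 thr2.R0=2
thr0.R0=1 thr1.R0=1 thr1.R1=1 thr2.R0=0
thr0.R0=1 thr1.R0=1 thr1.R1=1 thr2.R0=2

outcome vector order: (thr0.R0,thr1.R0,thr1.R1,thr2.R0)
|SC outcomes| = 9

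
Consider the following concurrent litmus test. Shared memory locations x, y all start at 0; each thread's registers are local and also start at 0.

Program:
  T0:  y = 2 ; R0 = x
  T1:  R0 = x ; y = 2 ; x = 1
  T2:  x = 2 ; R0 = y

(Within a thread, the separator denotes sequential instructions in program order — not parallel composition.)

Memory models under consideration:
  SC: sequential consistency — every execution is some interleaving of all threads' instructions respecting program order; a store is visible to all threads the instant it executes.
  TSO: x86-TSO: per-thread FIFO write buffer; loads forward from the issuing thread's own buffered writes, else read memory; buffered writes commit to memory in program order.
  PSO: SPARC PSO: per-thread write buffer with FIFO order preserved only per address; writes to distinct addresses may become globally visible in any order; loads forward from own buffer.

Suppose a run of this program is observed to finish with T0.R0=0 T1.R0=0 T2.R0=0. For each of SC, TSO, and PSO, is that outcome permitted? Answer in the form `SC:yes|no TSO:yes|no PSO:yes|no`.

SC:no TSO:yes PSO:yes

outcome vector order: (T0.R0,T1.R0,T2.R0)
SC: 10 outcomes — {(0,0,2); (0,2,2); (1,0,0); (1,0,2); (1,2,0); (1,2,2); (2,0,0); (2,0,2); (2,2,0); (2,2,2)}
TSO: 12 outcomes — {(0,0,0); (0,0,2); (0,2,0); (0,2,2); (1,0,0); (1,0,2); (1,2,0); (1,2,2); (2,0,0); (2,0,2); (2,2,0); (2,2,2)}
PSO: 12 outcomes — {(0,0,0); (0,0,2); (0,2,0); (0,2,2); (1,0,0); (1,0,2); (1,2,0); (1,2,2); (2,0,0); (2,0,2); (2,2,0); (2,2,2)}
target (0,0,0) ∈ {TSO,PSO}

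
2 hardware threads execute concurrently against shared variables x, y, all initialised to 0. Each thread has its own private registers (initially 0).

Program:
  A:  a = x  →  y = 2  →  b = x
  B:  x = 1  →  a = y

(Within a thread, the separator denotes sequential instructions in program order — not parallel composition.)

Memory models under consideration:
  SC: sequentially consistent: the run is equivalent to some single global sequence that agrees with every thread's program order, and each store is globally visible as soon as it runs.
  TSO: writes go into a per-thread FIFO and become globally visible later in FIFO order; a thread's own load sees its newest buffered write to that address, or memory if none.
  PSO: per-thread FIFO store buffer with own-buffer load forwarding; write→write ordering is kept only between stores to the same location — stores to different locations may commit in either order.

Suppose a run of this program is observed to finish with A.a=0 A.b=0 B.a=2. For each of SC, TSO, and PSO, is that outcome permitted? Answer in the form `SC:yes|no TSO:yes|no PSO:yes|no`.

SC:yes TSO:yes PSO:yes

outcome vector order: (A.a,A.b,B.a)
SC: 5 outcomes — {(0,0,2); (0,1,0); (0,1,2); (1,1,0); (1,1,2)}
TSO: 6 outcomes — {(0,0,0); (0,0,2); (0,1,0); (0,1,2); (1,1,0); (1,1,2)}
PSO: 6 outcomes — {(0,0,0); (0,0,2); (0,1,0); (0,1,2); (1,1,0); (1,1,2)}
target (0,0,2) ∈ {SC,TSO,PSO}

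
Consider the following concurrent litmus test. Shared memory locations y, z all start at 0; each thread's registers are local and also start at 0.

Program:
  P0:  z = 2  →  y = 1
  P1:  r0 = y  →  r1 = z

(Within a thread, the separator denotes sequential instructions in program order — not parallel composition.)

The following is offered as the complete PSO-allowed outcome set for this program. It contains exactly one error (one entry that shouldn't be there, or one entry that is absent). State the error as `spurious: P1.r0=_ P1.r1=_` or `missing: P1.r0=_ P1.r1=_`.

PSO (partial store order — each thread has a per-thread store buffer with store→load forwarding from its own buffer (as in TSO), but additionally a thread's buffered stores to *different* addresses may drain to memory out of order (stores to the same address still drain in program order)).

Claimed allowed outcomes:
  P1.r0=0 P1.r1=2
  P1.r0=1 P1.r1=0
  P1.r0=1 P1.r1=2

missing: P1.r0=0 P1.r1=0

outcome vector order: (P1.r0,P1.r1)
under PSO → 0/0 0/2 1/0 1/2
PSO∖claimed = {0/0}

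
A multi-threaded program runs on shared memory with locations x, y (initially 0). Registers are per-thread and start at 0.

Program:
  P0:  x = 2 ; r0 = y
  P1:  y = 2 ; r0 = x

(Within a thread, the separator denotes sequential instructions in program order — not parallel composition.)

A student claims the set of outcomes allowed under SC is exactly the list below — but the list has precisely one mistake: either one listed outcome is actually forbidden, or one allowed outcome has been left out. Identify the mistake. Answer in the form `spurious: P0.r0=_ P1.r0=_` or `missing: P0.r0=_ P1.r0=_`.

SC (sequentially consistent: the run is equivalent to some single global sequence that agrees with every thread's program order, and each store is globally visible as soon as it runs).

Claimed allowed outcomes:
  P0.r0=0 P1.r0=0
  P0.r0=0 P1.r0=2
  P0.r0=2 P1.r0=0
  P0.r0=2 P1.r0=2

spurious: P0.r0=0 P1.r0=0

outcome vector order: (P0.r0,P1.r0)
SC: 3 outcomes — {(0,2); (2,0); (2,2)}
claimed∖SC = {(0,0)}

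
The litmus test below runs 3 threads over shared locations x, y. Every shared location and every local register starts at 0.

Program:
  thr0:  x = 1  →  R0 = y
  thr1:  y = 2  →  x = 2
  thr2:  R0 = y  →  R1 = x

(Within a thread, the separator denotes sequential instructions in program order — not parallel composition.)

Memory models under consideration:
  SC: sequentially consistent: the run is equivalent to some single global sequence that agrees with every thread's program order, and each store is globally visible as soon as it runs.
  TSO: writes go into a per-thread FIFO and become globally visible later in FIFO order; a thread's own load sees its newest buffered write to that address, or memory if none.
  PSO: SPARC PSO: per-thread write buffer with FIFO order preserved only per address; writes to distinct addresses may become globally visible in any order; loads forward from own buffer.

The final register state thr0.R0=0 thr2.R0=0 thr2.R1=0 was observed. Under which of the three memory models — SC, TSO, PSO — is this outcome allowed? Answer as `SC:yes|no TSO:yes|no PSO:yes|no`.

SC:yes TSO:yes PSO:yes

outcome vector order: (thr0.R0,thr2.R0,thr2.R1)
under SC → <0 0 0>, <0 0 1>, <0 0 2>, <0 2 1>, <0 2 2>, <2 0 0>, <2 0 1>, <2 0 2>, <2 2 0>, <2 2 1>, <2 2 2>
under TSO → <0 0 0>, <0 0 1>, <0 0 2>, <0 2 0>, <0 2 1>, <0 2 2>, <2 0 0>, <2 0 1>, <2 0 2>, <2 2 0>, <2 2 1>, <2 2 2>
under PSO → <0 0 0>, <0 0 1>, <0 0 2>, <0 2 0>, <0 2 1>, <0 2 2>, <2 0 0>, <2 0 1>, <2 0 2>, <2 2 0>, <2 2 1>, <2 2 2>
target <0 0 0> ∈ {SC,TSO,PSO}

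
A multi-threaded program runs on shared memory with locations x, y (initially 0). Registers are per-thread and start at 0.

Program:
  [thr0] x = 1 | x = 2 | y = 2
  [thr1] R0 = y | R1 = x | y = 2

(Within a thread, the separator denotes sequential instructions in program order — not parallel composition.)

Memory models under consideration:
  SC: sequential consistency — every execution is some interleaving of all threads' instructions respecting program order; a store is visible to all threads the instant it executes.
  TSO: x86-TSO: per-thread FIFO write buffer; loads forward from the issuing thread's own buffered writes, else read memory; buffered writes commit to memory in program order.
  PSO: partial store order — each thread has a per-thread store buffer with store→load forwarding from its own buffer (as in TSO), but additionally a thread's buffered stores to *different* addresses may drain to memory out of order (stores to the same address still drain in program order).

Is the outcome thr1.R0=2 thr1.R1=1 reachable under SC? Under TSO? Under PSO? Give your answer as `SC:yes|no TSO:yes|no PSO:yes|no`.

outcome vector order: (thr1.R0,thr1.R1)
under SC → (0,0); (0,1); (0,2); (2,2)
under TSO → (0,0); (0,1); (0,2); (2,2)
under PSO → (0,0); (0,1); (0,2); (2,0); (2,1); (2,2)
target (2,1) ∈ {PSO}

SC:no TSO:no PSO:yes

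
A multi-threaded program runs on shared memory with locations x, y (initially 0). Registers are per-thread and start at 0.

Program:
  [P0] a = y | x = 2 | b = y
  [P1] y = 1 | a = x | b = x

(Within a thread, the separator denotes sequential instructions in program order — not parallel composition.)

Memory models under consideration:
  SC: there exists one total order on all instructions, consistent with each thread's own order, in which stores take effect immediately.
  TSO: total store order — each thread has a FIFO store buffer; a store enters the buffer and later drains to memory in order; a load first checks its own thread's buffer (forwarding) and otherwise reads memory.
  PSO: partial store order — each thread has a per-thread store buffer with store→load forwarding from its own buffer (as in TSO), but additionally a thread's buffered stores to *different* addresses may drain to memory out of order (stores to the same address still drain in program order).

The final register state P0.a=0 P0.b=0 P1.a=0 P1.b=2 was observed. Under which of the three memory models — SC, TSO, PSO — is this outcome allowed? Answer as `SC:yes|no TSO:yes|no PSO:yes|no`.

outcome vector order: (P0.a,P0.b,P1.a,P1.b)
[SC] allowed = {<0 0 2 2>; <0 1 0 0>; <0 1 0 2>; <0 1 2 2>; <1 1 0 0>; <1 1 0 2>; <1 1 2 2>}
[TSO] allowed = {<0 0 0 0>; <0 0 0 2>; <0 0 2 2>; <0 1 0 0>; <0 1 0 2>; <0 1 2 2>; <1 1 0 0>; <1 1 0 2>; <1 1 2 2>}
[PSO] allowed = {<0 0 0 0>; <0 0 0 2>; <0 0 2 2>; <0 1 0 0>; <0 1 0 2>; <0 1 2 2>; <1 1 0 0>; <1 1 0 2>; <1 1 2 2>}
target <0 0 0 2> ∈ {TSO,PSO}

SC:no TSO:yes PSO:yes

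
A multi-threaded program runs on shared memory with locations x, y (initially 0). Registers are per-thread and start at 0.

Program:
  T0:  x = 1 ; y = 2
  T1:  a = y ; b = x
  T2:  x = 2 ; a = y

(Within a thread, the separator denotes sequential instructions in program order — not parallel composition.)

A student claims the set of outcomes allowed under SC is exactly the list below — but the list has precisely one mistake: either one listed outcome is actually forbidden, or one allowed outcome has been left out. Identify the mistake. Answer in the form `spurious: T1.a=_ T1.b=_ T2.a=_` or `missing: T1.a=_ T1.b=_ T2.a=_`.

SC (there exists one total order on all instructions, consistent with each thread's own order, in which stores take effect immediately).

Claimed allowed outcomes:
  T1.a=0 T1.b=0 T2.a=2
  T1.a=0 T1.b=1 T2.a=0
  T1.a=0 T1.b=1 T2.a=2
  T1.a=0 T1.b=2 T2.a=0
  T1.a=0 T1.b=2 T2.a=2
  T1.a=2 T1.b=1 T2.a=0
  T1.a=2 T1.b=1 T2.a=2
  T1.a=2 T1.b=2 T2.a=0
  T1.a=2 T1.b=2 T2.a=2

outcome vector order: (T1.a,T1.b,T2.a)
[SC] allowed = {<0 0 0> <0 0 2> <0 1 0> <0 1 2> <0 2 0> <0 2 2> <2 1 0> <2 1 2> <2 2 0> <2 2 2>}
SC∖claimed = {<0 0 0>}

missing: T1.a=0 T1.b=0 T2.a=0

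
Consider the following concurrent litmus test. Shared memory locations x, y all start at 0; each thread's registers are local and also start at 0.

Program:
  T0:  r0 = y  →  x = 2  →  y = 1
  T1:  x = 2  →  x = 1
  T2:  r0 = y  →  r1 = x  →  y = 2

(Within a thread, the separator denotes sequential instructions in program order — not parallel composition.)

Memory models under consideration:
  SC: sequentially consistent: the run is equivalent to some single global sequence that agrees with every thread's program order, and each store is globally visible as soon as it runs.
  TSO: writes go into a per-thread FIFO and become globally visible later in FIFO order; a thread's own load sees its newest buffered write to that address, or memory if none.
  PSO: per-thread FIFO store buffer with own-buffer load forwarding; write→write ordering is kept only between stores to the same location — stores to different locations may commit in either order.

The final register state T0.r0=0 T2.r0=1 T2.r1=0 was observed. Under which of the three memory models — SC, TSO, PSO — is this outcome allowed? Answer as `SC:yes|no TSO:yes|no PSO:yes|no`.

SC:no TSO:no PSO:yes

outcome vector order: (T0.r0,T2.r0,T2.r1)
under SC → <0 0 0>; <0 0 1>; <0 0 2>; <0 1 1>; <0 1 2>; <2 0 0>; <2 0 1>; <2 0 2>
under TSO → <0 0 0>; <0 0 1>; <0 0 2>; <0 1 1>; <0 1 2>; <2 0 0>; <2 0 1>; <2 0 2>
under PSO → <0 0 0>; <0 0 1>; <0 0 2>; <0 1 0>; <0 1 1>; <0 1 2>; <2 0 0>; <2 0 1>; <2 0 2>
target <0 1 0> ∈ {PSO}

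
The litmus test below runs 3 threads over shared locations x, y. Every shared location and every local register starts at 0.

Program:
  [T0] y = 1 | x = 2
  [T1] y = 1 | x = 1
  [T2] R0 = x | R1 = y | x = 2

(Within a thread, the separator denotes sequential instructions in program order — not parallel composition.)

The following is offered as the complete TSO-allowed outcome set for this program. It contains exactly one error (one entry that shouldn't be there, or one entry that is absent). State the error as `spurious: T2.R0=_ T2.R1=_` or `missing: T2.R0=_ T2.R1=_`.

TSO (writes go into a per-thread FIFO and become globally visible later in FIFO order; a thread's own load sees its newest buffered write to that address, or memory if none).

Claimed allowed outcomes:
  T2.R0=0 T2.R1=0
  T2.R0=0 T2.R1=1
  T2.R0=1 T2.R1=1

missing: T2.R0=2 T2.R1=1

outcome vector order: (T2.R0,T2.R1)
TSO (4): <0 0>, <0 1>, <1 1>, <2 1>
TSO∖claimed = {<2 1>}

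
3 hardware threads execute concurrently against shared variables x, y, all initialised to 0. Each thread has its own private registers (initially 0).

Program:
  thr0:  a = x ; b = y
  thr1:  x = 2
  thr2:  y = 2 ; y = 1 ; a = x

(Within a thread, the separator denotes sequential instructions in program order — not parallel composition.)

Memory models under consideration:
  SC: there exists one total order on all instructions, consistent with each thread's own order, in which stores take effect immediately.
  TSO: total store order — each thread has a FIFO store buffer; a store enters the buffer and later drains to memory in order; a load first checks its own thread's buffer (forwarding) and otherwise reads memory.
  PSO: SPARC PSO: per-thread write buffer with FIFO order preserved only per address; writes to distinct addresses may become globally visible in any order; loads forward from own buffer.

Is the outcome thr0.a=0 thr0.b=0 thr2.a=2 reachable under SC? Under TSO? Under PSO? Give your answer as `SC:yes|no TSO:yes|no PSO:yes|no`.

SC:yes TSO:yes PSO:yes

outcome vector order: (thr0.a,thr0.b,thr2.a)
SC (10): 0/0/0 0/0/2 0/1/0 0/1/2 0/2/0 0/2/2 2/0/2 2/1/0 2/1/2 2/2/2
TSO (12): 0/0/0 0/0/2 0/1/0 0/1/2 0/2/0 0/2/2 2/0/0 2/0/2 2/1/0 2/1/2 2/2/0 2/2/2
PSO (12): 0/0/0 0/0/2 0/1/0 0/1/2 0/2/0 0/2/2 2/0/0 2/0/2 2/1/0 2/1/2 2/2/0 2/2/2
target 0/0/2 ∈ {SC,TSO,PSO}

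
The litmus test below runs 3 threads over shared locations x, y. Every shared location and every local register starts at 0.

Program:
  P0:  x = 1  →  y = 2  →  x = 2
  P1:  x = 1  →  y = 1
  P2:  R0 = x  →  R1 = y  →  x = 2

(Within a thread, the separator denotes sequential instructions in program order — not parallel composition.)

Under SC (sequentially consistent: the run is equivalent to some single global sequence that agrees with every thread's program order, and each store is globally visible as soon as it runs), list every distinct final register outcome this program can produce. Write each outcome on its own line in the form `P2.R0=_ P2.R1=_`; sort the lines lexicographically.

outcome vector order: (P2.R0,P2.R1)
|SC outcomes| = 8

P2.R0=0 P2.R1=0
P2.R0=0 P2.R1=1
P2.R0=0 P2.R1=2
P2.R0=1 P2.R1=0
P2.R0=1 P2.R1=1
P2.R0=1 P2.R1=2
P2.R0=2 P2.R1=1
P2.R0=2 P2.R1=2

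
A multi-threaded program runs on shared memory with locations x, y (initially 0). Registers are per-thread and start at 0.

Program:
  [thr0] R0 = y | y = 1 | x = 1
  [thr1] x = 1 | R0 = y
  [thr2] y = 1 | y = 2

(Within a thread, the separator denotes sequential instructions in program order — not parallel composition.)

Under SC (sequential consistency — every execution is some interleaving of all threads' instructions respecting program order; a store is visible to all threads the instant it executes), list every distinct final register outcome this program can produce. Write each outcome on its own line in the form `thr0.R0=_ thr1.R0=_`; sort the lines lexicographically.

thr0.R0=0 thr1.R0=0
thr0.R0=0 thr1.R0=1
thr0.R0=0 thr1.R0=2
thr0.R0=1 thr1.R0=0
thr0.R0=1 thr1.R0=1
thr0.R0=1 thr1.R0=2
thr0.R0=2 thr1.R0=0
thr0.R0=2 thr1.R0=1
thr0.R0=2 thr1.R0=2

outcome vector order: (thr0.R0,thr1.R0)
|SC outcomes| = 9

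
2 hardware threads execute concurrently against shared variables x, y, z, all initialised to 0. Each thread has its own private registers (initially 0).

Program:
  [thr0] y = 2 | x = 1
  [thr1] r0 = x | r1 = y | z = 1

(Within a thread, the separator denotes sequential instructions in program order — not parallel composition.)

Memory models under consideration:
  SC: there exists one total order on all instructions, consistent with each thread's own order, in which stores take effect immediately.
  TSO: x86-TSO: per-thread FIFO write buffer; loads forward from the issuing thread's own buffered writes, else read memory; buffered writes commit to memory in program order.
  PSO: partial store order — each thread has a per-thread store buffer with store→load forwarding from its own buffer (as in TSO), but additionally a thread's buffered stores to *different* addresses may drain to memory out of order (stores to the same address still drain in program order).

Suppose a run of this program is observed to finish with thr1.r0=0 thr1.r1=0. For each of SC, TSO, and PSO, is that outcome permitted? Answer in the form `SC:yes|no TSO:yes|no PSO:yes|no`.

SC:yes TSO:yes PSO:yes

outcome vector order: (thr1.r0,thr1.r1)
SC (3): 0/0; 0/2; 1/2
TSO (3): 0/0; 0/2; 1/2
PSO (4): 0/0; 0/2; 1/0; 1/2
target 0/0 ∈ {SC,TSO,PSO}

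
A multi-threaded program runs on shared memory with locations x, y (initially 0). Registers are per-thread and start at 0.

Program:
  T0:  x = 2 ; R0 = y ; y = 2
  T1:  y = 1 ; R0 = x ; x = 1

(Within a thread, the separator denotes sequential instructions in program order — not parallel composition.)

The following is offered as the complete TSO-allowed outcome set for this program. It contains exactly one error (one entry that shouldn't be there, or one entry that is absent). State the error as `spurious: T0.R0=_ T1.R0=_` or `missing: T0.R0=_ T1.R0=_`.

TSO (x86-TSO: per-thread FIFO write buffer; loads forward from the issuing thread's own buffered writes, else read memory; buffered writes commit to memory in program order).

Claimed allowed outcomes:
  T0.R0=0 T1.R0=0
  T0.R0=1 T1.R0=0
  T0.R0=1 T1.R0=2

missing: T0.R0=0 T1.R0=2

outcome vector order: (T0.R0,T1.R0)
TSO: 4 outcomes — {<0 0>, <0 2>, <1 0>, <1 2>}
TSO∖claimed = {<0 2>}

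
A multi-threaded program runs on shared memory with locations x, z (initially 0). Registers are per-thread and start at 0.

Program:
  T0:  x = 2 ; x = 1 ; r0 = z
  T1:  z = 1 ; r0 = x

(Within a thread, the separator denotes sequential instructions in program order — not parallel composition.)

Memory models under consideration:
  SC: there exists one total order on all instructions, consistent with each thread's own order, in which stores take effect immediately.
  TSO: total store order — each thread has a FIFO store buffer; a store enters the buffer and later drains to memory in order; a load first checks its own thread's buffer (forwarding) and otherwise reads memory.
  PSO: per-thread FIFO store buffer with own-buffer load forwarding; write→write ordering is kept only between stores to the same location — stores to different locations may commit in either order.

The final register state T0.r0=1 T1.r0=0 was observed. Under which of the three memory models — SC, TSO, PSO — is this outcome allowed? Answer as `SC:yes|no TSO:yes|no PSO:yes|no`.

outcome vector order: (T0.r0,T1.r0)
[SC] allowed = {01 10 11 12}
[TSO] allowed = {00 01 02 10 11 12}
[PSO] allowed = {00 01 02 10 11 12}
target 10 ∈ {SC,TSO,PSO}

SC:yes TSO:yes PSO:yes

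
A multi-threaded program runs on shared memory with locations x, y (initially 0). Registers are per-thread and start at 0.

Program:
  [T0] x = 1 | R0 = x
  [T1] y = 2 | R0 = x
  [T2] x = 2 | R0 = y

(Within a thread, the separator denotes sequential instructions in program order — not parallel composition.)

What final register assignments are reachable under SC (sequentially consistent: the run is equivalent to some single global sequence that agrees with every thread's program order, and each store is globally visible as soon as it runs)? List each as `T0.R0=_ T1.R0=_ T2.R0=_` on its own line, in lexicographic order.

T0.R0=1 T1.R0=0 T2.R0=2
T0.R0=1 T1.R0=1 T2.R0=0
T0.R0=1 T1.R0=1 T2.R0=2
T0.R0=1 T1.R0=2 T2.R0=0
T0.R0=1 T1.R0=2 T2.R0=2
T0.R0=2 T1.R0=0 T2.R0=2
T0.R0=2 T1.R0=1 T2.R0=2
T0.R0=2 T1.R0=2 T2.R0=0
T0.R0=2 T1.R0=2 T2.R0=2

outcome vector order: (T0.R0,T1.R0,T2.R0)
|SC outcomes| = 9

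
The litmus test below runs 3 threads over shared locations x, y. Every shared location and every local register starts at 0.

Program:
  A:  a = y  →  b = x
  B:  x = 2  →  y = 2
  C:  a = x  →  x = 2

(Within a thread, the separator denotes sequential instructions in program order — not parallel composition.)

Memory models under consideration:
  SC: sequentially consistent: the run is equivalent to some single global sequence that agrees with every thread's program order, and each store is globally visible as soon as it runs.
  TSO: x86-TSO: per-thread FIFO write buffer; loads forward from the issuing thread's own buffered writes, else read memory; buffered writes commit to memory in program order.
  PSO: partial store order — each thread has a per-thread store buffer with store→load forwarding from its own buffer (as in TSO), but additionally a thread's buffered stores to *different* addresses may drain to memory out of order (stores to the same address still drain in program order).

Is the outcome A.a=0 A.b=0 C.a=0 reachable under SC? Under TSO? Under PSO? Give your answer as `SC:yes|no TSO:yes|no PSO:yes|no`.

outcome vector order: (A.a,A.b,C.a)
under SC → (0,0,0) (0,0,2) (0,2,0) (0,2,2) (2,2,0) (2,2,2)
under TSO → (0,0,0) (0,0,2) (0,2,0) (0,2,2) (2,2,0) (2,2,2)
under PSO → (0,0,0) (0,0,2) (0,2,0) (0,2,2) (2,0,0) (2,0,2) (2,2,0) (2,2,2)
target (0,0,0) ∈ {SC,TSO,PSO}

SC:yes TSO:yes PSO:yes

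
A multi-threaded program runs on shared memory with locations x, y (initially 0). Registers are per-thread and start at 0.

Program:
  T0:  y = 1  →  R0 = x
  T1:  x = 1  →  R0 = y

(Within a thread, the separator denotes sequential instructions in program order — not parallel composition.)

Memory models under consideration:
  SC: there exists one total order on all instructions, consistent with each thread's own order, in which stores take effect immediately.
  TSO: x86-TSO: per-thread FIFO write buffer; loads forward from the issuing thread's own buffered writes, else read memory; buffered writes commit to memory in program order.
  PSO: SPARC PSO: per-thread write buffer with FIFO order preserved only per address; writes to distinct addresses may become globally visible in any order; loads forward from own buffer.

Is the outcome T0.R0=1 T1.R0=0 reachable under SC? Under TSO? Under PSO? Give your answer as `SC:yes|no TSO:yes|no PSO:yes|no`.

outcome vector order: (T0.R0,T1.R0)
SC: 3 outcomes — {<0 1>; <1 0>; <1 1>}
TSO: 4 outcomes — {<0 0>; <0 1>; <1 0>; <1 1>}
PSO: 4 outcomes — {<0 0>; <0 1>; <1 0>; <1 1>}
target <1 0> ∈ {SC,TSO,PSO}

SC:yes TSO:yes PSO:yes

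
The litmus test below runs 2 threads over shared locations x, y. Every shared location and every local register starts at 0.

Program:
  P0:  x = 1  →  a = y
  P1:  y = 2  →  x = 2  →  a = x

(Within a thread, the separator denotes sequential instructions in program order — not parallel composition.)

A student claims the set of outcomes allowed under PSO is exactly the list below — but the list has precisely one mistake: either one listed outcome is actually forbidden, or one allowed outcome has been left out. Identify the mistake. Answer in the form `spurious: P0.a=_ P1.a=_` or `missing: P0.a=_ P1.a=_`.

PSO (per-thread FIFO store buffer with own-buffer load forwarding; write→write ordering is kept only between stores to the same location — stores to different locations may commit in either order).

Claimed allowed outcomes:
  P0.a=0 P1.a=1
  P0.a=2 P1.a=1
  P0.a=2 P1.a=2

missing: P0.a=0 P1.a=2

outcome vector order: (P0.a,P1.a)
under PSO → 0/1; 0/2; 2/1; 2/2
PSO∖claimed = {0/2}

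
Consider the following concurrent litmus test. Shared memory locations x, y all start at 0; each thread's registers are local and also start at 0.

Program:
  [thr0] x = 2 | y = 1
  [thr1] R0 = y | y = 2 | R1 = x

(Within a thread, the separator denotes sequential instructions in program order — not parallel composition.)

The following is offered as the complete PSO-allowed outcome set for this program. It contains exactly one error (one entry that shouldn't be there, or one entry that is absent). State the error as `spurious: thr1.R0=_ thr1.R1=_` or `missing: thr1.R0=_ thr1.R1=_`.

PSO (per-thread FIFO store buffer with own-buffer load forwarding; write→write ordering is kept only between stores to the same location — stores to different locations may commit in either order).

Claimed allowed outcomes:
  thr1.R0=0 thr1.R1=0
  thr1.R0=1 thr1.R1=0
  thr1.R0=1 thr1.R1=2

missing: thr1.R0=0 thr1.R1=2

outcome vector order: (thr1.R0,thr1.R1)
under PSO → (0,0), (0,2), (1,0), (1,2)
PSO∖claimed = {(0,2)}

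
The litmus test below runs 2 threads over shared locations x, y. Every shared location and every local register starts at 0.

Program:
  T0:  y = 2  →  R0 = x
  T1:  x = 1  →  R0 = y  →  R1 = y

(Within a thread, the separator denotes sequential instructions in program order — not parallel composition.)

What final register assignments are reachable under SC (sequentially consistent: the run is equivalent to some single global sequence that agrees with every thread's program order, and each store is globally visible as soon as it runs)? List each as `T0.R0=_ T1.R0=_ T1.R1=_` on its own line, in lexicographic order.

T0.R0=0 T1.R0=2 T1.R1=2
T0.R0=1 T1.R0=0 T1.R1=0
T0.R0=1 T1.R0=0 T1.R1=2
T0.R0=1 T1.R0=2 T1.R1=2

outcome vector order: (T0.R0,T1.R0,T1.R1)
|SC outcomes| = 4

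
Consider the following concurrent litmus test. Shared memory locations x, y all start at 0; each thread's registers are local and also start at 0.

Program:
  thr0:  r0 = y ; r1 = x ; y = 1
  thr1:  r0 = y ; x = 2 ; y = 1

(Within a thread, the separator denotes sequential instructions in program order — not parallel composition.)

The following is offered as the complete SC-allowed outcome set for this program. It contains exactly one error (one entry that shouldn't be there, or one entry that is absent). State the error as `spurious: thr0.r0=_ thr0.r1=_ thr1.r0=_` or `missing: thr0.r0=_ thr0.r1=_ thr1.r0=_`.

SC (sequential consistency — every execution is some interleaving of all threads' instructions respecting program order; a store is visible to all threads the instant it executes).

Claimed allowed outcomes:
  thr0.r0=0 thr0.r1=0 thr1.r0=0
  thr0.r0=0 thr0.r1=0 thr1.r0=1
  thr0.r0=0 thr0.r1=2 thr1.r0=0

outcome vector order: (thr0.r0,thr0.r1,thr1.r0)
SC: 4 outcomes — {(0,0,0); (0,0,1); (0,2,0); (1,2,0)}
SC∖claimed = {(1,2,0)}

missing: thr0.r0=1 thr0.r1=2 thr1.r0=0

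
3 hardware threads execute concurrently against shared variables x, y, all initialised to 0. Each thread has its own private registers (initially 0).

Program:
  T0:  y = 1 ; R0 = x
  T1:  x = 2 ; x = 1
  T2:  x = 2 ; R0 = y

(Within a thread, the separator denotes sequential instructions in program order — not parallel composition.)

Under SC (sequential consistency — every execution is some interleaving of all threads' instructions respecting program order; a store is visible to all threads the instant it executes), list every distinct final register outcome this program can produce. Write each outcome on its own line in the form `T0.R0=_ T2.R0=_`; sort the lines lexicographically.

outcome vector order: (T0.R0,T2.R0)
|SC outcomes| = 5

T0.R0=0 T2.R0=1
T0.R0=1 T2.R0=0
T0.R0=1 T2.R0=1
T0.R0=2 T2.R0=0
T0.R0=2 T2.R0=1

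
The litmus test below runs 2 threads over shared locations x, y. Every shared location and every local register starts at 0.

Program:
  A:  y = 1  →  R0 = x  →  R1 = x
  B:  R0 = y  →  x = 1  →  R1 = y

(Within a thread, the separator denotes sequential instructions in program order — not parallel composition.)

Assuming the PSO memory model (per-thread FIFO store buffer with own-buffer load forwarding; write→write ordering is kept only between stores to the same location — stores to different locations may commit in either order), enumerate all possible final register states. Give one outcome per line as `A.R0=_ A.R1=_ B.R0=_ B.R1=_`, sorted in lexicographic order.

A.R0=0 A.R1=0 B.R0=0 B.R1=0
A.R0=0 A.R1=0 B.R0=0 B.R1=1
A.R0=0 A.R1=0 B.R0=1 B.R1=1
A.R0=0 A.R1=1 B.R0=0 B.R1=0
A.R0=0 A.R1=1 B.R0=0 B.R1=1
A.R0=0 A.R1=1 B.R0=1 B.R1=1
A.R0=1 A.R1=1 B.R0=0 B.R1=0
A.R0=1 A.R1=1 B.R0=0 B.R1=1
A.R0=1 A.R1=1 B.R0=1 B.R1=1

outcome vector order: (A.R0,A.R1,B.R0,B.R1)
|PSO outcomes| = 9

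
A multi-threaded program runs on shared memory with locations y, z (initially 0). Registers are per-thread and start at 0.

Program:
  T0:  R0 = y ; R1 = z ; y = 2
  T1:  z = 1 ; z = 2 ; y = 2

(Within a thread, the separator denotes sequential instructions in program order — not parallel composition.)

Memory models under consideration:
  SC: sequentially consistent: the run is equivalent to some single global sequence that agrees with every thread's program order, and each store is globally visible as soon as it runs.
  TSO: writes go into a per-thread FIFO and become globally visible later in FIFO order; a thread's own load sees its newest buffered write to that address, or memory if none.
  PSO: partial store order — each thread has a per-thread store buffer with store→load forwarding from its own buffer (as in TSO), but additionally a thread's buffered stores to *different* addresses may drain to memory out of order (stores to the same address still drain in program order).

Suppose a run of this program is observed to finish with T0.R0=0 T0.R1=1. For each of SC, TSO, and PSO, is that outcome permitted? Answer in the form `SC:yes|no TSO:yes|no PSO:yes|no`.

SC:yes TSO:yes PSO:yes

outcome vector order: (T0.R0,T0.R1)
SC: 4 outcomes — {(0,0), (0,1), (0,2), (2,2)}
TSO: 4 outcomes — {(0,0), (0,1), (0,2), (2,2)}
PSO: 6 outcomes — {(0,0), (0,1), (0,2), (2,0), (2,1), (2,2)}
target (0,1) ∈ {SC,TSO,PSO}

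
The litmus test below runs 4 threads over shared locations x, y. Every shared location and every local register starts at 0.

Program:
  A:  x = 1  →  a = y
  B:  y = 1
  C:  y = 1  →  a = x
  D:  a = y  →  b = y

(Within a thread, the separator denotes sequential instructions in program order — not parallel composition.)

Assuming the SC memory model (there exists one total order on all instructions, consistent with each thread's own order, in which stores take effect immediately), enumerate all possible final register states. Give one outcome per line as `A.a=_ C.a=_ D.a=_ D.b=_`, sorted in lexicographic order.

A.a=0 C.a=1 D.a=0 D.b=0
A.a=0 C.a=1 D.a=0 D.b=1
A.a=0 C.a=1 D.a=1 D.b=1
A.a=1 C.a=0 D.a=0 D.b=0
A.a=1 C.a=0 D.a=0 D.b=1
A.a=1 C.a=0 D.a=1 D.b=1
A.a=1 C.a=1 D.a=0 D.b=0
A.a=1 C.a=1 D.a=0 D.b=1
A.a=1 C.a=1 D.a=1 D.b=1

outcome vector order: (A.a,C.a,D.a,D.b)
|SC outcomes| = 9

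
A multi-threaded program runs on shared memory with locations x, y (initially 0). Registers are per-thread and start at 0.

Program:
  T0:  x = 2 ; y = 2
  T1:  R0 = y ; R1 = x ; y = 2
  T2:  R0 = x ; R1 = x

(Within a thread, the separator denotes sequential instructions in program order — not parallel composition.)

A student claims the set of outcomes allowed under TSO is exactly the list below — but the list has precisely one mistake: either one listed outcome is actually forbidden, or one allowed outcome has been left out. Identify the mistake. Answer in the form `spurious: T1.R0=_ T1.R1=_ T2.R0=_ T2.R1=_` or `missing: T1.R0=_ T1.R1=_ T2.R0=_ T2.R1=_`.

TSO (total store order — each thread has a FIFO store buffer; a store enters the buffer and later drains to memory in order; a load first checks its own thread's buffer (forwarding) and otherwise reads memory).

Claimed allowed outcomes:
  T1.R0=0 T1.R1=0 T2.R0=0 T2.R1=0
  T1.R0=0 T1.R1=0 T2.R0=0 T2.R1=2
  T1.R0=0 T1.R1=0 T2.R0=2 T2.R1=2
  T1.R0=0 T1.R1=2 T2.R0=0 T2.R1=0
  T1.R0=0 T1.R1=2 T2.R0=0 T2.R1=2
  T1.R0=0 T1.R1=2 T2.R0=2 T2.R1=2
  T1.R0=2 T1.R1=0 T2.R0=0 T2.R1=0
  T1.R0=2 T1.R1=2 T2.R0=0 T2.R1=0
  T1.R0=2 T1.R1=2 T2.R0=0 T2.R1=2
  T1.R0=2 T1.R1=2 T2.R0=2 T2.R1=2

spurious: T1.R0=2 T1.R1=0 T2.R0=0 T2.R1=0

outcome vector order: (T1.R0,T1.R1,T2.R0,T2.R1)
TSO: 9 outcomes — {(0,0,0,0); (0,0,0,2); (0,0,2,2); (0,2,0,0); (0,2,0,2); (0,2,2,2); (2,2,0,0); (2,2,0,2); (2,2,2,2)}
claimed∖TSO = {(2,0,0,0)}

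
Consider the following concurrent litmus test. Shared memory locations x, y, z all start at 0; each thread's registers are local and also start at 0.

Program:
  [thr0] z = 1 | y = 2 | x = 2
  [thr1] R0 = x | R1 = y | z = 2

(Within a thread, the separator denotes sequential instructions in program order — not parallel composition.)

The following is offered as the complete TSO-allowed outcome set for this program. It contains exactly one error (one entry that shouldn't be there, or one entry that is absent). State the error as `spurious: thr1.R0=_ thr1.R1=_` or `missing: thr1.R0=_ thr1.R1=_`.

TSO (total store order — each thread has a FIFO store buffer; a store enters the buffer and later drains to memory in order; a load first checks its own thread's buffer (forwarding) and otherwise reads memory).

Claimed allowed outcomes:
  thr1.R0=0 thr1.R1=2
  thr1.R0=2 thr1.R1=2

outcome vector order: (thr1.R0,thr1.R1)
TSO: 3 outcomes — {<0 0> <0 2> <2 2>}
TSO∖claimed = {<0 0>}

missing: thr1.R0=0 thr1.R1=0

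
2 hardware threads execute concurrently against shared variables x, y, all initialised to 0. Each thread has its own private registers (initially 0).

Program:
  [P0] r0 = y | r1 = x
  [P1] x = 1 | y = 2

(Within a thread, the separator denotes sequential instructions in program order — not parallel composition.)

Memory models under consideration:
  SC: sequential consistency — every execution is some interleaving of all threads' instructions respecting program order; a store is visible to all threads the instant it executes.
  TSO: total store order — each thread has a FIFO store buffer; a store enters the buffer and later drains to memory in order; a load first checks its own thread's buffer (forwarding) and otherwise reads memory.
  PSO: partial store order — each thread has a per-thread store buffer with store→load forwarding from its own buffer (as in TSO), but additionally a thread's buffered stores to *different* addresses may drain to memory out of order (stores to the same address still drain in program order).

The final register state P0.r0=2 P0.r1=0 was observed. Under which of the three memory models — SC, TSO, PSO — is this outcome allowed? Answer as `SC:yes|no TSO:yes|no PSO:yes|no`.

SC:no TSO:no PSO:yes

outcome vector order: (P0.r0,P0.r1)
SC: 3 outcomes — {<0 0> <0 1> <2 1>}
TSO: 3 outcomes — {<0 0> <0 1> <2 1>}
PSO: 4 outcomes — {<0 0> <0 1> <2 0> <2 1>}
target <2 0> ∈ {PSO}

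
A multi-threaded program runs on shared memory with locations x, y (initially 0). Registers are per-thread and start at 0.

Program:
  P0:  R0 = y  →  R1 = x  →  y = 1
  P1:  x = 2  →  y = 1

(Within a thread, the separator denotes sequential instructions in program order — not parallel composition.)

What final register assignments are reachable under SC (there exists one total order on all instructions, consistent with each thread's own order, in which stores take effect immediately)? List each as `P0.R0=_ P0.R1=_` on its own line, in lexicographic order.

outcome vector order: (P0.R0,P0.R1)
|SC outcomes| = 3

P0.R0=0 P0.R1=0
P0.R0=0 P0.R1=2
P0.R0=1 P0.R1=2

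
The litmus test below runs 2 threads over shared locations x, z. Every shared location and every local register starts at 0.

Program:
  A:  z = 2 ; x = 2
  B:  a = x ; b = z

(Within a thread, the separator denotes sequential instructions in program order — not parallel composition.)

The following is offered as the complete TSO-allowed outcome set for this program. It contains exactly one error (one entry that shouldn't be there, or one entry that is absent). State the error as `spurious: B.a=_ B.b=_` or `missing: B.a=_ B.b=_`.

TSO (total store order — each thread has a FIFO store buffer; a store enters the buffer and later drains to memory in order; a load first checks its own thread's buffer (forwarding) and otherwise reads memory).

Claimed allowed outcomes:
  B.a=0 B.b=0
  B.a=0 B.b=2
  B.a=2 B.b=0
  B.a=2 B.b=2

outcome vector order: (B.a,B.b)
[TSO] allowed = {<0 0>; <0 2>; <2 2>}
claimed∖TSO = {<2 0>}

spurious: B.a=2 B.b=0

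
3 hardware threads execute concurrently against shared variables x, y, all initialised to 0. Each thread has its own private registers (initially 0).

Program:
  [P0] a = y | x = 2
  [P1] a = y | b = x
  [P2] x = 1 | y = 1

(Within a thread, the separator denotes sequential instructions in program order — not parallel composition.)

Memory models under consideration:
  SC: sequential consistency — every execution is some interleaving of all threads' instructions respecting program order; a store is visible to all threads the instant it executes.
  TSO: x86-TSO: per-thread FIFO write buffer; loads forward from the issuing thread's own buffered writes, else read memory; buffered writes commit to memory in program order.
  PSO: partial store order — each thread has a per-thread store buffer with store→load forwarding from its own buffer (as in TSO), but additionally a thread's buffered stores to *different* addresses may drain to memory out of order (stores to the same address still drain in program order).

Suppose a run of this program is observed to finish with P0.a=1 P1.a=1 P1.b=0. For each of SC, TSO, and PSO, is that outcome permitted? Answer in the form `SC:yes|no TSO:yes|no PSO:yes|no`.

SC:no TSO:no PSO:yes

outcome vector order: (P0.a,P1.a,P1.b)
SC: 10 outcomes — {(0,0,0) (0,0,1) (0,0,2) (0,1,1) (0,1,2) (1,0,0) (1,0,1) (1,0,2) (1,1,1) (1,1,2)}
TSO: 10 outcomes — {(0,0,0) (0,0,1) (0,0,2) (0,1,1) (0,1,2) (1,0,0) (1,0,1) (1,0,2) (1,1,1) (1,1,2)}
PSO: 12 outcomes — {(0,0,0) (0,0,1) (0,0,2) (0,1,0) (0,1,1) (0,1,2) (1,0,0) (1,0,1) (1,0,2) (1,1,0) (1,1,1) (1,1,2)}
target (1,1,0) ∈ {PSO}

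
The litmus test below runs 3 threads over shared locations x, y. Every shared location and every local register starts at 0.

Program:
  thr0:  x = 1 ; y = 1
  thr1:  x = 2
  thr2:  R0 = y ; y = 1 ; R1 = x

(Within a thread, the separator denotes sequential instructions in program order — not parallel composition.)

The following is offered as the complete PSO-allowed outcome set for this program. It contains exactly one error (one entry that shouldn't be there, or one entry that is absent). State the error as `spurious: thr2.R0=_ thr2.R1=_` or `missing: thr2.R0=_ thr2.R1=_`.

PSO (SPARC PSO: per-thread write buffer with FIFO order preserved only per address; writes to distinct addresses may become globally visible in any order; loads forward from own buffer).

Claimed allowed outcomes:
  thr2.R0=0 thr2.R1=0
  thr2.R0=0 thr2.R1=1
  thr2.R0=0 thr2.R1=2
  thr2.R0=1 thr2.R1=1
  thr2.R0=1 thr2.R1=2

missing: thr2.R0=1 thr2.R1=0

outcome vector order: (thr2.R0,thr2.R1)
PSO: 6 outcomes — {0/0, 0/1, 0/2, 1/0, 1/1, 1/2}
PSO∖claimed = {1/0}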